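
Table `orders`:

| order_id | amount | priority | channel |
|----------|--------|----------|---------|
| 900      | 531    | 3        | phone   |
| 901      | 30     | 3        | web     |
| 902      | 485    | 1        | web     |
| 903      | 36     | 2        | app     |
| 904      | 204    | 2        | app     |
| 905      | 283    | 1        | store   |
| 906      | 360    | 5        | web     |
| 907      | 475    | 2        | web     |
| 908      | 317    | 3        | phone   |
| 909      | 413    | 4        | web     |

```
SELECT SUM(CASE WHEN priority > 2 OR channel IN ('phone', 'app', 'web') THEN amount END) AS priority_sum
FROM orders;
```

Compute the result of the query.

2851

order_id=900: ✓ → 531
order_id=901: ✓ → 30
order_id=902: ✓ → 485
order_id=903: ✓ → 36
order_id=904: ✓ → 204
order_id=905: ✗
order_id=906: ✓ → 360
order_id=907: ✓ → 475
order_id=908: ✓ → 317
order_id=909: ✓ → 413
priority_sum = 531 + 30 + 485 + 36 + 204 + 360 + 475 + 317 + 413 = 2851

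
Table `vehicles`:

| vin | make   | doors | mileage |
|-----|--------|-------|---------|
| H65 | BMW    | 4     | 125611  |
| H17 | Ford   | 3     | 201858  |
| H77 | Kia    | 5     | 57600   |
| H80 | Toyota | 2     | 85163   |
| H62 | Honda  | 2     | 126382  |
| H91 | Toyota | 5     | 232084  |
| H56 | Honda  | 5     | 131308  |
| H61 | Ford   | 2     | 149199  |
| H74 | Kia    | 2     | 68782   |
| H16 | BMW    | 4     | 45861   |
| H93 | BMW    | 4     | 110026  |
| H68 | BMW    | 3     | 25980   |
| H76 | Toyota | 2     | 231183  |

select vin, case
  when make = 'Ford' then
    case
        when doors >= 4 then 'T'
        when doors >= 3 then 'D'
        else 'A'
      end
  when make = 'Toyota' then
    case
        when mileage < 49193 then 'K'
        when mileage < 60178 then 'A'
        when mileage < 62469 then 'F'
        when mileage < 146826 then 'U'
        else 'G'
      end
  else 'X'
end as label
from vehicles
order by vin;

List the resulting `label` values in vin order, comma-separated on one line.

X, D, X, A, X, X, X, X, G, X, U, G, X

vin=H16: make='BMW' → outer ELSE → X
vin=H17: make='Ford' → inner[doors >= 3] → D
vin=H56: make='Honda' → outer ELSE → X
vin=H61: make='Ford' → inner[ELSE] → A
vin=H62: make='Honda' → outer ELSE → X
vin=H65: make='BMW' → outer ELSE → X
vin=H68: make='BMW' → outer ELSE → X
vin=H74: make='Kia' → outer ELSE → X
vin=H76: make='Toyota' → inner[ELSE] → G
vin=H77: make='Kia' → outer ELSE → X
vin=H80: make='Toyota' → inner[mileage < 146826] → U
vin=H91: make='Toyota' → inner[ELSE] → G
vin=H93: make='BMW' → outer ELSE → X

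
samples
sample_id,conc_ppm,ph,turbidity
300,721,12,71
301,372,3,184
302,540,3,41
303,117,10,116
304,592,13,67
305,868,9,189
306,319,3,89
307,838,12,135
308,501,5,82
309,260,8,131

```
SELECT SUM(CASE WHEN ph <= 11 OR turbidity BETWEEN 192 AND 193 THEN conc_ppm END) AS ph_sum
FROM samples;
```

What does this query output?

sample_id=300: ✗
sample_id=301: ✓ → 372
sample_id=302: ✓ → 540
sample_id=303: ✓ → 117
sample_id=304: ✗
sample_id=305: ✓ → 868
sample_id=306: ✓ → 319
sample_id=307: ✗
sample_id=308: ✓ → 501
sample_id=309: ✓ → 260
ph_sum = 372 + 540 + 117 + 868 + 319 + 501 + 260 = 2977

2977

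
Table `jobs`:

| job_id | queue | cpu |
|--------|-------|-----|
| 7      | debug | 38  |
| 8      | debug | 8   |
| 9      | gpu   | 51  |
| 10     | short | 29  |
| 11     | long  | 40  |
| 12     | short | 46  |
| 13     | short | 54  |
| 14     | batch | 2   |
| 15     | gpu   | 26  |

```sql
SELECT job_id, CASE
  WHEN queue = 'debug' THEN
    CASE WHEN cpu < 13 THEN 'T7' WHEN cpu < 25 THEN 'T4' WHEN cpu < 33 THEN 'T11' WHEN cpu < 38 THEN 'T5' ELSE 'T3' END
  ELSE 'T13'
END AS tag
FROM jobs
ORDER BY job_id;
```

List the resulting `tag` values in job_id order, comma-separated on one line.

job_id=7: queue='debug' → inner[ELSE] → T3
job_id=8: queue='debug' → inner[cpu < 13] → T7
job_id=9: queue='gpu' → outer ELSE → T13
job_id=10: queue='short' → outer ELSE → T13
job_id=11: queue='long' → outer ELSE → T13
job_id=12: queue='short' → outer ELSE → T13
job_id=13: queue='short' → outer ELSE → T13
job_id=14: queue='batch' → outer ELSE → T13
job_id=15: queue='gpu' → outer ELSE → T13

T3, T7, T13, T13, T13, T13, T13, T13, T13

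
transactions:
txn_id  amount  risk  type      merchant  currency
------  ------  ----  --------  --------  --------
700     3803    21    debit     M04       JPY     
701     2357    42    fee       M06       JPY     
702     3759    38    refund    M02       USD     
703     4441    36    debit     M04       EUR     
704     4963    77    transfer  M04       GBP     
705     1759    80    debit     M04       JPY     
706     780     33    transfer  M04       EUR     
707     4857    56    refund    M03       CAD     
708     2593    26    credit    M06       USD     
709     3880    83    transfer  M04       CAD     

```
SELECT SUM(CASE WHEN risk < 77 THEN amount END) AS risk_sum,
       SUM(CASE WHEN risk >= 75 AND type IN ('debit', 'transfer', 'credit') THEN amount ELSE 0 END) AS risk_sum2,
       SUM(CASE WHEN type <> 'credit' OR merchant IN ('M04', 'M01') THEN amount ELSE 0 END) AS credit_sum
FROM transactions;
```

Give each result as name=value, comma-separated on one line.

risk_sum=22590, risk_sum2=10602, credit_sum=30599

[risk_sum: risk < 77]
txn_id=700: ✓ → 3803
txn_id=701: ✓ → 2357
txn_id=702: ✓ → 3759
txn_id=703: ✓ → 4441
txn_id=704: ✗
txn_id=705: ✗
txn_id=706: ✓ → 780
txn_id=707: ✓ → 4857
txn_id=708: ✓ → 2593
txn_id=709: ✗
risk_sum = 3803 + 2357 + 3759 + 4441 + 780 + 4857 + 2593 = 22590
—
[risk_sum2: risk >= 75 AND type IN ('debit', 'transfer', 'credit')]
txn_id=700: ✗
txn_id=701: ✗
txn_id=702: ✗
txn_id=703: ✗
txn_id=704: ✓ → 4963
txn_id=705: ✓ → 1759
txn_id=706: ✗
txn_id=707: ✗
txn_id=708: ✗
txn_id=709: ✓ → 3880
risk_sum2 = 4963 + 1759 + 3880 = 10602
—
[credit_sum: type <> 'credit' OR merchant IN ('M04', 'M01')]
txn_id=700: ✓ → 3803
txn_id=701: ✓ → 2357
txn_id=702: ✓ → 3759
txn_id=703: ✓ → 4441
txn_id=704: ✓ → 4963
txn_id=705: ✓ → 1759
txn_id=706: ✓ → 780
txn_id=707: ✓ → 4857
txn_id=708: ✗
txn_id=709: ✓ → 3880
credit_sum = 3803 + 2357 + 3759 + 4441 + 4963 + 1759 + 780 + 4857 + 3880 = 30599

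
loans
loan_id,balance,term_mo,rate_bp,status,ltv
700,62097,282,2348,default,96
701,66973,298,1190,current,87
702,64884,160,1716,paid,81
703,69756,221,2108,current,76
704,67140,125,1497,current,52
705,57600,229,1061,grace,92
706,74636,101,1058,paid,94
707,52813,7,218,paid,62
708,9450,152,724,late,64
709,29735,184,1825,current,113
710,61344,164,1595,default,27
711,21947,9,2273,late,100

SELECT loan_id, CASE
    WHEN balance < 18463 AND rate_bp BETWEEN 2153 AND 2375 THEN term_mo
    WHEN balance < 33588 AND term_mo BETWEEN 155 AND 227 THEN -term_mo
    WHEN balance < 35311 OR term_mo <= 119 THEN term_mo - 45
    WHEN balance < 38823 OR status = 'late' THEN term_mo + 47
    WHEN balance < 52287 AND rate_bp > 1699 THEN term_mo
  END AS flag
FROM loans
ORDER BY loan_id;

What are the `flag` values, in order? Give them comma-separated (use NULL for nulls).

loan_id=700: (no match → NULL) → NULL
loan_id=701: (no match → NULL) → NULL
loan_id=702: (no match → NULL) → NULL
loan_id=703: (no match → NULL) → NULL
loan_id=704: (no match → NULL) → NULL
loan_id=705: (no match → NULL) → NULL
loan_id=706: balance < 35311 OR term_mo <= 119 → 56
loan_id=707: balance < 35311 OR term_mo <= 119 → -38
loan_id=708: balance < 35311 OR term_mo <= 119 → 107
loan_id=709: balance < 33588 AND term_mo BETWEEN 155 AND 227 → -184
loan_id=710: (no match → NULL) → NULL
loan_id=711: balance < 35311 OR term_mo <= 119 → -36

NULL, NULL, NULL, NULL, NULL, NULL, 56, -38, 107, -184, NULL, -36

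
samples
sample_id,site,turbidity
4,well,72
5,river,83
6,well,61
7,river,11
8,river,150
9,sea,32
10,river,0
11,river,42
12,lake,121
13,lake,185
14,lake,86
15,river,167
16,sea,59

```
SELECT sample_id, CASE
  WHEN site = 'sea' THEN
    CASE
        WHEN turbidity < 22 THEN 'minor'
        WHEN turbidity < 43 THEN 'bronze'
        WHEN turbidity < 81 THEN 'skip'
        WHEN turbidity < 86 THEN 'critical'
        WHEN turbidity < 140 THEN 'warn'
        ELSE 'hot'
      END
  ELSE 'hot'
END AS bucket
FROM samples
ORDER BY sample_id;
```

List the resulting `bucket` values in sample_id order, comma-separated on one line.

hot, hot, hot, hot, hot, bronze, hot, hot, hot, hot, hot, hot, skip

sample_id=4: site='well' → outer ELSE → hot
sample_id=5: site='river' → outer ELSE → hot
sample_id=6: site='well' → outer ELSE → hot
sample_id=7: site='river' → outer ELSE → hot
sample_id=8: site='river' → outer ELSE → hot
sample_id=9: site='sea' → inner[turbidity < 43] → bronze
sample_id=10: site='river' → outer ELSE → hot
sample_id=11: site='river' → outer ELSE → hot
sample_id=12: site='lake' → outer ELSE → hot
sample_id=13: site='lake' → outer ELSE → hot
sample_id=14: site='lake' → outer ELSE → hot
sample_id=15: site='river' → outer ELSE → hot
sample_id=16: site='sea' → inner[turbidity < 81] → skip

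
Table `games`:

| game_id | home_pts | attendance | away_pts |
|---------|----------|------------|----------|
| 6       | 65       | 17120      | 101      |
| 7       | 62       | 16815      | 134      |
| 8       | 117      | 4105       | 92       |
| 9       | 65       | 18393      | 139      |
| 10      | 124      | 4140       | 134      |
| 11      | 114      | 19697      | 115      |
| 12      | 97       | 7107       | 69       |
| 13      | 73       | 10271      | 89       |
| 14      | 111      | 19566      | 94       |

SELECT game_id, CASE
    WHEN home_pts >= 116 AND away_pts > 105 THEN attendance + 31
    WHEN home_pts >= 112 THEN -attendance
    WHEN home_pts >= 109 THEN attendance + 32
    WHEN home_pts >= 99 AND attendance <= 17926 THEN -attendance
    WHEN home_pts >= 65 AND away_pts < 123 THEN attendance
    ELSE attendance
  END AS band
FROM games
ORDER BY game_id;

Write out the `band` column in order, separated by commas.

game_id=6: home_pts >= 65 AND away_pts < 123 → 17120
game_id=7: ELSE → 16815
game_id=8: home_pts >= 112 → -4105
game_id=9: ELSE → 18393
game_id=10: home_pts >= 116 AND away_pts > 105 → 4171
game_id=11: home_pts >= 112 → -19697
game_id=12: home_pts >= 65 AND away_pts < 123 → 7107
game_id=13: home_pts >= 65 AND away_pts < 123 → 10271
game_id=14: home_pts >= 109 → 19598

17120, 16815, -4105, 18393, 4171, -19697, 7107, 10271, 19598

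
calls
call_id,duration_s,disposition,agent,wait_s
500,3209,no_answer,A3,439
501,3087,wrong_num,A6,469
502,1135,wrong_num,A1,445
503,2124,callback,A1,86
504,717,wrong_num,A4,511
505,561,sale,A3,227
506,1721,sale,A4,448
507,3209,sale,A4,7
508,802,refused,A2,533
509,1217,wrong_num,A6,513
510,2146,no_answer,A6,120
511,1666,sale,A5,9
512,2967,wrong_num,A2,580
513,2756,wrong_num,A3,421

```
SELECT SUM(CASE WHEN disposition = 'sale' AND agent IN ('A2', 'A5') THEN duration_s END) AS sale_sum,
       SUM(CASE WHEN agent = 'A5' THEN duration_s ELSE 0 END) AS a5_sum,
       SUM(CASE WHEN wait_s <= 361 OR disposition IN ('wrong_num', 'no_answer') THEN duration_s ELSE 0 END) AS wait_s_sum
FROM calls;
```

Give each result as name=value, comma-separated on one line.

[sale_sum: disposition = 'sale' AND agent IN ('A2', 'A5')]
call_id=500: ✗
call_id=501: ✗
call_id=502: ✗
call_id=503: ✗
call_id=504: ✗
call_id=505: ✗
call_id=506: ✗
call_id=507: ✗
call_id=508: ✗
call_id=509: ✗
call_id=510: ✗
call_id=511: ✓ → 1666
call_id=512: ✗
call_id=513: ✗
sale_sum = 1666
—
[a5_sum: agent = 'A5']
call_id=500: ✗
call_id=501: ✗
call_id=502: ✗
call_id=503: ✗
call_id=504: ✗
call_id=505: ✗
call_id=506: ✗
call_id=507: ✗
call_id=508: ✗
call_id=509: ✗
call_id=510: ✗
call_id=511: ✓ → 1666
call_id=512: ✗
call_id=513: ✗
a5_sum = 1666
—
[wait_s_sum: wait_s <= 361 OR disposition IN ('wrong_num', 'no_answer')]
call_id=500: ✓ → 3209
call_id=501: ✓ → 3087
call_id=502: ✓ → 1135
call_id=503: ✓ → 2124
call_id=504: ✓ → 717
call_id=505: ✓ → 561
call_id=506: ✗
call_id=507: ✓ → 3209
call_id=508: ✗
call_id=509: ✓ → 1217
call_id=510: ✓ → 2146
call_id=511: ✓ → 1666
call_id=512: ✓ → 2967
call_id=513: ✓ → 2756
wait_s_sum = 3209 + 3087 + 1135 + 2124 + 717 + 561 + 3209 + 1217 + 2146 + 1666 + 2967 + 2756 = 24794

sale_sum=1666, a5_sum=1666, wait_s_sum=24794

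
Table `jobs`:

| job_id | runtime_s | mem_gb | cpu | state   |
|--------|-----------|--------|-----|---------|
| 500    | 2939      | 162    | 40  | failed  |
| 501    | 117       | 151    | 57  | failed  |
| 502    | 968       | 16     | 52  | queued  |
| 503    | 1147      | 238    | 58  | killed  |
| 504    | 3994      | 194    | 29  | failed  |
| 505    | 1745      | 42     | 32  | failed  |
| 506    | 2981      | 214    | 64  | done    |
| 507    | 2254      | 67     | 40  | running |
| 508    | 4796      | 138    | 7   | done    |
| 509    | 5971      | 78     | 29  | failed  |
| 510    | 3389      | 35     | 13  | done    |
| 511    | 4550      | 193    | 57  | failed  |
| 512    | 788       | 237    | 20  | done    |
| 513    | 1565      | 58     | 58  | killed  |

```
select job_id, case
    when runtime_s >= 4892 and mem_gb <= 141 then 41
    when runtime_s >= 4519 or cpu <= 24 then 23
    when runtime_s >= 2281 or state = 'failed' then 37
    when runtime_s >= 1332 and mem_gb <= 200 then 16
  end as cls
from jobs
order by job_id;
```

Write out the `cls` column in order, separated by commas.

job_id=500: runtime_s >= 2281 or state = 'failed' → 37
job_id=501: runtime_s >= 2281 or state = 'failed' → 37
job_id=502: (no match → NULL) → NULL
job_id=503: (no match → NULL) → NULL
job_id=504: runtime_s >= 2281 or state = 'failed' → 37
job_id=505: runtime_s >= 2281 or state = 'failed' → 37
job_id=506: runtime_s >= 2281 or state = 'failed' → 37
job_id=507: runtime_s >= 1332 and mem_gb <= 200 → 16
job_id=508: runtime_s >= 4519 or cpu <= 24 → 23
job_id=509: runtime_s >= 4892 and mem_gb <= 141 → 41
job_id=510: runtime_s >= 4519 or cpu <= 24 → 23
job_id=511: runtime_s >= 4519 or cpu <= 24 → 23
job_id=512: runtime_s >= 4519 or cpu <= 24 → 23
job_id=513: runtime_s >= 1332 and mem_gb <= 200 → 16

37, 37, NULL, NULL, 37, 37, 37, 16, 23, 41, 23, 23, 23, 16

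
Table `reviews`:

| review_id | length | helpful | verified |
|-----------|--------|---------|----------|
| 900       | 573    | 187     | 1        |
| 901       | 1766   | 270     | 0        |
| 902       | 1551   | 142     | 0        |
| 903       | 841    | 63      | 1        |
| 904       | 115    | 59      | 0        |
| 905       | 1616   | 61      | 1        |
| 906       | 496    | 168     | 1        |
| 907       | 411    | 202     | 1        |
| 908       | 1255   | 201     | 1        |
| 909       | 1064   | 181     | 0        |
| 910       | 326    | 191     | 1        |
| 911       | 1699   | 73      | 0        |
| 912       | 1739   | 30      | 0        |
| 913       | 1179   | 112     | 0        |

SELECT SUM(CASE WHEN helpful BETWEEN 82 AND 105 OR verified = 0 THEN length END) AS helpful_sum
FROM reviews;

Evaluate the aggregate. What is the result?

9113

review_id=900: ✗
review_id=901: ✓ → 1766
review_id=902: ✓ → 1551
review_id=903: ✗
review_id=904: ✓ → 115
review_id=905: ✗
review_id=906: ✗
review_id=907: ✗
review_id=908: ✗
review_id=909: ✓ → 1064
review_id=910: ✗
review_id=911: ✓ → 1699
review_id=912: ✓ → 1739
review_id=913: ✓ → 1179
helpful_sum = 1766 + 1551 + 115 + 1064 + 1699 + 1739 + 1179 = 9113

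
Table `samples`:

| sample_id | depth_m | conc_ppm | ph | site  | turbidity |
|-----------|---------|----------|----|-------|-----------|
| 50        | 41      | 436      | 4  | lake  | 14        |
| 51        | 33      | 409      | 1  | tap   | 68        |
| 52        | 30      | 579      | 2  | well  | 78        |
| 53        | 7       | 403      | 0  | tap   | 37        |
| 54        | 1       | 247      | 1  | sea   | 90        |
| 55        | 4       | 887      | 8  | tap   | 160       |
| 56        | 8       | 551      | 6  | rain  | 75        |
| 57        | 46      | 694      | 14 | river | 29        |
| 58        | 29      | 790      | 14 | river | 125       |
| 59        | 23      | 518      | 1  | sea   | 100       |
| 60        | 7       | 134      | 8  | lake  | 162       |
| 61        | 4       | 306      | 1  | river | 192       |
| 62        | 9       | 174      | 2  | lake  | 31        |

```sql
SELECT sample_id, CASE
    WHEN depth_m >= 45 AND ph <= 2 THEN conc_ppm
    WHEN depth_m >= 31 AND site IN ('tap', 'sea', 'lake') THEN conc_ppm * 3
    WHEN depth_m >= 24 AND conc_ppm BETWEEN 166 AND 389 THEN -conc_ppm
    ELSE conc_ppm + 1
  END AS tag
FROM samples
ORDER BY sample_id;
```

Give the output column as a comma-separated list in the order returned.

sample_id=50: depth_m >= 31 AND site IN ('tap', 'sea', 'lake') → 1308
sample_id=51: depth_m >= 31 AND site IN ('tap', 'sea', 'lake') → 1227
sample_id=52: ELSE → 580
sample_id=53: ELSE → 404
sample_id=54: ELSE → 248
sample_id=55: ELSE → 888
sample_id=56: ELSE → 552
sample_id=57: ELSE → 695
sample_id=58: ELSE → 791
sample_id=59: ELSE → 519
sample_id=60: ELSE → 135
sample_id=61: ELSE → 307
sample_id=62: ELSE → 175

1308, 1227, 580, 404, 248, 888, 552, 695, 791, 519, 135, 307, 175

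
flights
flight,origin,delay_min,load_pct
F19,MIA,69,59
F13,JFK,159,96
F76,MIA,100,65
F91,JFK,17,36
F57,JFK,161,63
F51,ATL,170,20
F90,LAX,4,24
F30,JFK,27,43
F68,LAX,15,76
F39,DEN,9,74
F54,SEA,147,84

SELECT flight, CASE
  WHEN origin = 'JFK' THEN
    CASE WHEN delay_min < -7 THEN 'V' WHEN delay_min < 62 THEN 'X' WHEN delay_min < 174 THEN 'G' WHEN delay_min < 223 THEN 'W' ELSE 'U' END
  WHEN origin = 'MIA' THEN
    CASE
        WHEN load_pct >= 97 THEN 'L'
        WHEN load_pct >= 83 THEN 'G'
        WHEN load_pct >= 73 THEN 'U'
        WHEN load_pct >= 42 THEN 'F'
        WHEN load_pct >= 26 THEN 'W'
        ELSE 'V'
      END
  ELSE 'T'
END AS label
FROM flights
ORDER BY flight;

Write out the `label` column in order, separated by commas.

flight=F13: origin='JFK' → inner[delay_min < 174] → G
flight=F19: origin='MIA' → inner[load_pct >= 42] → F
flight=F30: origin='JFK' → inner[delay_min < 62] → X
flight=F39: origin='DEN' → outer ELSE → T
flight=F51: origin='ATL' → outer ELSE → T
flight=F54: origin='SEA' → outer ELSE → T
flight=F57: origin='JFK' → inner[delay_min < 174] → G
flight=F68: origin='LAX' → outer ELSE → T
flight=F76: origin='MIA' → inner[load_pct >= 42] → F
flight=F90: origin='LAX' → outer ELSE → T
flight=F91: origin='JFK' → inner[delay_min < 62] → X

G, F, X, T, T, T, G, T, F, T, X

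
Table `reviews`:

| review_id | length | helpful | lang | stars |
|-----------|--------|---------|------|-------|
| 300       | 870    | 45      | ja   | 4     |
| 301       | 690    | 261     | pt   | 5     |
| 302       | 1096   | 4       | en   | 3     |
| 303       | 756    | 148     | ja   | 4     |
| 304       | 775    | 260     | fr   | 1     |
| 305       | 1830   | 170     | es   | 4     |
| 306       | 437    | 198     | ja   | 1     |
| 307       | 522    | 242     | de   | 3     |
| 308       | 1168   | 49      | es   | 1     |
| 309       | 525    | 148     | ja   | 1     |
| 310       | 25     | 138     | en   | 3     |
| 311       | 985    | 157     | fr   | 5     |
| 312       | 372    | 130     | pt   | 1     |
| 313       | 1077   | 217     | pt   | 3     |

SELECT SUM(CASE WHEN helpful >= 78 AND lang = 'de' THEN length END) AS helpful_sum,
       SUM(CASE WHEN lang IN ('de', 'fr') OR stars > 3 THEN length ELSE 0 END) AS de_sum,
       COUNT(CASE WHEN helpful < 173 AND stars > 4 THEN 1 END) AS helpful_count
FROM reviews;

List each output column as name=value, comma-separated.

helpful_sum=522, de_sum=6428, helpful_count=1

[helpful_sum: helpful >= 78 AND lang = 'de']
review_id=300: ✗
review_id=301: ✗
review_id=302: ✗
review_id=303: ✗
review_id=304: ✗
review_id=305: ✗
review_id=306: ✗
review_id=307: ✓ → 522
review_id=308: ✗
review_id=309: ✗
review_id=310: ✗
review_id=311: ✗
review_id=312: ✗
review_id=313: ✗
helpful_sum = 522
—
[de_sum: lang IN ('de', 'fr') OR stars > 3]
review_id=300: ✓ → 870
review_id=301: ✓ → 690
review_id=302: ✗
review_id=303: ✓ → 756
review_id=304: ✓ → 775
review_id=305: ✓ → 1830
review_id=306: ✗
review_id=307: ✓ → 522
review_id=308: ✗
review_id=309: ✗
review_id=310: ✗
review_id=311: ✓ → 985
review_id=312: ✗
review_id=313: ✗
de_sum = 870 + 690 + 756 + 775 + 1830 + 522 + 985 = 6428
—
[helpful_count: helpful < 173 AND stars > 4]
review_id=300: ✗
review_id=301: ✗
review_id=302: ✗
review_id=303: ✗
review_id=304: ✗
review_id=305: ✗
review_id=306: ✗
review_id=307: ✗
review_id=308: ✗
review_id=309: ✗
review_id=310: ✗
review_id=311: ✓ → 1
review_id=312: ✗
review_id=313: ✗
helpful_count = COUNT(1) = 1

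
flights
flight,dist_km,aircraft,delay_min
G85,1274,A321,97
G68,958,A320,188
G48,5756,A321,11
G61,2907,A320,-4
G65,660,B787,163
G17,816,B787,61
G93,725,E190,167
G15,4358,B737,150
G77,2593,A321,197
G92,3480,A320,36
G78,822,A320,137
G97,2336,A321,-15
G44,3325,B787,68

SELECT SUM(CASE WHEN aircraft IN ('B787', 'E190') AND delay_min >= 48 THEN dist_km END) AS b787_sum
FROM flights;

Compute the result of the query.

flight=G85: ✗
flight=G68: ✗
flight=G48: ✗
flight=G61: ✗
flight=G65: ✓ → 660
flight=G17: ✓ → 816
flight=G93: ✓ → 725
flight=G15: ✗
flight=G77: ✗
flight=G92: ✗
flight=G78: ✗
flight=G97: ✗
flight=G44: ✓ → 3325
b787_sum = 660 + 816 + 725 + 3325 = 5526

5526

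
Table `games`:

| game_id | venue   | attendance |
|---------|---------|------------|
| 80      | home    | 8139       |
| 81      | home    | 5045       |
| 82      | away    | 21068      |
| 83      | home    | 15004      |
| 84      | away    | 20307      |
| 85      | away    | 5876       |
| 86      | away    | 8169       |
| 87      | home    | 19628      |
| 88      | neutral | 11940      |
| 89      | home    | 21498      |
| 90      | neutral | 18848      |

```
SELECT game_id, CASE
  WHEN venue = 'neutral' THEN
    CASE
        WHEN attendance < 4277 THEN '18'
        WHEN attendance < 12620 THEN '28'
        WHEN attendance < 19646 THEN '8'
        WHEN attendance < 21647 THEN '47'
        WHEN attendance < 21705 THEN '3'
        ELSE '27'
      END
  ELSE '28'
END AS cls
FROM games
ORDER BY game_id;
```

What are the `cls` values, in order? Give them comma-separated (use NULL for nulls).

game_id=80: venue='home' → outer ELSE → 28
game_id=81: venue='home' → outer ELSE → 28
game_id=82: venue='away' → outer ELSE → 28
game_id=83: venue='home' → outer ELSE → 28
game_id=84: venue='away' → outer ELSE → 28
game_id=85: venue='away' → outer ELSE → 28
game_id=86: venue='away' → outer ELSE → 28
game_id=87: venue='home' → outer ELSE → 28
game_id=88: venue='neutral' → inner[attendance < 12620] → 28
game_id=89: venue='home' → outer ELSE → 28
game_id=90: venue='neutral' → inner[attendance < 19646] → 8

28, 28, 28, 28, 28, 28, 28, 28, 28, 28, 8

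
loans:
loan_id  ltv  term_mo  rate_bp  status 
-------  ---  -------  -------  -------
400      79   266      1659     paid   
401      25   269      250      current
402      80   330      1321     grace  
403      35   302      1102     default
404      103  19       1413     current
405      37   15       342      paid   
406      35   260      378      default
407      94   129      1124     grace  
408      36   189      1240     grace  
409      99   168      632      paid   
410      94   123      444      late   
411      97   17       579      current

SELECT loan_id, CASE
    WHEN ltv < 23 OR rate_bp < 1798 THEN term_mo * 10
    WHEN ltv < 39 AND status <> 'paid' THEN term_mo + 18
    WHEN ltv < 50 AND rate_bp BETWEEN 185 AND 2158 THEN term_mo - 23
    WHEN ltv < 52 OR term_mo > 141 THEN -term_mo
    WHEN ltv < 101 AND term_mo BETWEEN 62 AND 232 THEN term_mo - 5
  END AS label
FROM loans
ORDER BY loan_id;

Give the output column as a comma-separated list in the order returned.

2660, 2690, 3300, 3020, 190, 150, 2600, 1290, 1890, 1680, 1230, 170

loan_id=400: ltv < 23 OR rate_bp < 1798 → 2660
loan_id=401: ltv < 23 OR rate_bp < 1798 → 2690
loan_id=402: ltv < 23 OR rate_bp < 1798 → 3300
loan_id=403: ltv < 23 OR rate_bp < 1798 → 3020
loan_id=404: ltv < 23 OR rate_bp < 1798 → 190
loan_id=405: ltv < 23 OR rate_bp < 1798 → 150
loan_id=406: ltv < 23 OR rate_bp < 1798 → 2600
loan_id=407: ltv < 23 OR rate_bp < 1798 → 1290
loan_id=408: ltv < 23 OR rate_bp < 1798 → 1890
loan_id=409: ltv < 23 OR rate_bp < 1798 → 1680
loan_id=410: ltv < 23 OR rate_bp < 1798 → 1230
loan_id=411: ltv < 23 OR rate_bp < 1798 → 170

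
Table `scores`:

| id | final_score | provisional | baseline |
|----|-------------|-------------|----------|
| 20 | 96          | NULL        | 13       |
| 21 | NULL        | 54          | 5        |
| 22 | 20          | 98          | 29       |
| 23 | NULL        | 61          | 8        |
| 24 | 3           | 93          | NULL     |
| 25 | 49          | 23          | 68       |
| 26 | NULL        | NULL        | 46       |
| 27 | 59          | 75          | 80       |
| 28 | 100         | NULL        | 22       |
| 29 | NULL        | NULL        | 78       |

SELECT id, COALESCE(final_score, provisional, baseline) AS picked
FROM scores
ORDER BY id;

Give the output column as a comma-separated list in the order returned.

96, 54, 20, 61, 3, 49, 46, 59, 100, 78

id=20: final_score=96 → 96
id=21: final_score=NULL, provisional=54 → 54
id=22: final_score=20 → 20
id=23: final_score=NULL, provisional=61 → 61
id=24: final_score=3 → 3
id=25: final_score=49 → 49
id=26: final_score=NULL, provisional=NULL, baseline=46 → 46
id=27: final_score=59 → 59
id=28: final_score=100 → 100
id=29: final_score=NULL, provisional=NULL, baseline=78 → 78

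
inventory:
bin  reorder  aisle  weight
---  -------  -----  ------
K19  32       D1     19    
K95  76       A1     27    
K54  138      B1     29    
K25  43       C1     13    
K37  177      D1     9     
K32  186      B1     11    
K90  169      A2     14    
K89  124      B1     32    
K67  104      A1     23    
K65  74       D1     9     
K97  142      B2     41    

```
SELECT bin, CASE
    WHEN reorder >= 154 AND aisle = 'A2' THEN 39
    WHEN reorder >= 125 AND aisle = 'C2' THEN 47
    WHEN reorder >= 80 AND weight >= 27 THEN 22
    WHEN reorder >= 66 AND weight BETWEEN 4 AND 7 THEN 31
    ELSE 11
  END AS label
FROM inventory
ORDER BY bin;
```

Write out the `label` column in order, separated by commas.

11, 11, 11, 11, 22, 11, 11, 22, 39, 11, 22

bin=K19: ELSE → 11
bin=K25: ELSE → 11
bin=K32: ELSE → 11
bin=K37: ELSE → 11
bin=K54: reorder >= 80 AND weight >= 27 → 22
bin=K65: ELSE → 11
bin=K67: ELSE → 11
bin=K89: reorder >= 80 AND weight >= 27 → 22
bin=K90: reorder >= 154 AND aisle = 'A2' → 39
bin=K95: ELSE → 11
bin=K97: reorder >= 80 AND weight >= 27 → 22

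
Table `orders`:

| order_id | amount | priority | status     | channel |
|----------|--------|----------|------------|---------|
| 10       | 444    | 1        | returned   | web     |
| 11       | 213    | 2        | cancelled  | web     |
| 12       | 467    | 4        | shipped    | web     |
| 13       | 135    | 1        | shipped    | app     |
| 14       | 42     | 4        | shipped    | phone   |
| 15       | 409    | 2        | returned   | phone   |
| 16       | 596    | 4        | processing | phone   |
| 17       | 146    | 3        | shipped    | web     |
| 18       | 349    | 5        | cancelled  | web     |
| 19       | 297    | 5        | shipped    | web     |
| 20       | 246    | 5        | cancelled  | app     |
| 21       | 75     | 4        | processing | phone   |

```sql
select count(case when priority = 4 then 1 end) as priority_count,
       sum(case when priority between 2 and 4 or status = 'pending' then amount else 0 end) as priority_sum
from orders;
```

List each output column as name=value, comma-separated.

[priority_count: priority = 4]
order_id=10: ✗
order_id=11: ✗
order_id=12: ✓ → 1
order_id=13: ✗
order_id=14: ✓ → 1
order_id=15: ✗
order_id=16: ✓ → 1
order_id=17: ✗
order_id=18: ✗
order_id=19: ✗
order_id=20: ✗
order_id=21: ✓ → 1
priority_count = COUNT(1, 1, 1, 1) = 4
—
[priority_sum: priority between 2 and 4 or status = 'pending']
order_id=10: ✗
order_id=11: ✓ → 213
order_id=12: ✓ → 467
order_id=13: ✗
order_id=14: ✓ → 42
order_id=15: ✓ → 409
order_id=16: ✓ → 596
order_id=17: ✓ → 146
order_id=18: ✗
order_id=19: ✗
order_id=20: ✗
order_id=21: ✓ → 75
priority_sum = 213 + 467 + 42 + 409 + 596 + 146 + 75 = 1948

priority_count=4, priority_sum=1948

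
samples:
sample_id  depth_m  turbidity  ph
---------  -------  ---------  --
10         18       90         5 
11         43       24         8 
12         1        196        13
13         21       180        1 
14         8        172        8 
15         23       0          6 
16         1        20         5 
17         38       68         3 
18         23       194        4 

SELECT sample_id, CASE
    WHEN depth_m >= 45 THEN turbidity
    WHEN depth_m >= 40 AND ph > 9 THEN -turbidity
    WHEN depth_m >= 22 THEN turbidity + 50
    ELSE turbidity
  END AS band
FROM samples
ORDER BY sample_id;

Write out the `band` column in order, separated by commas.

90, 74, 196, 180, 172, 50, 20, 118, 244

sample_id=10: ELSE → 90
sample_id=11: depth_m >= 22 → 74
sample_id=12: ELSE → 196
sample_id=13: ELSE → 180
sample_id=14: ELSE → 172
sample_id=15: depth_m >= 22 → 50
sample_id=16: ELSE → 20
sample_id=17: depth_m >= 22 → 118
sample_id=18: depth_m >= 22 → 244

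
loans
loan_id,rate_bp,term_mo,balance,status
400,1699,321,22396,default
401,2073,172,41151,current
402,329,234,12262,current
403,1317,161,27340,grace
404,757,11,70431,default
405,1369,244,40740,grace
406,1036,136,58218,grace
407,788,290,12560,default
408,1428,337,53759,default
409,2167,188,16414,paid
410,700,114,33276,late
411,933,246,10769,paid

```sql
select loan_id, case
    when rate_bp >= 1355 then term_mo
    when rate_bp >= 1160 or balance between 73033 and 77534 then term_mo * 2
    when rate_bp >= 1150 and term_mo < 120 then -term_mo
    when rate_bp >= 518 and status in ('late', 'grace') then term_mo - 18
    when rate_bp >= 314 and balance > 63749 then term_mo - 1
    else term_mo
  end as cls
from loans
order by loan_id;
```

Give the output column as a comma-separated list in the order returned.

321, 172, 234, 322, 10, 244, 118, 290, 337, 188, 96, 246

loan_id=400: rate_bp >= 1355 → 321
loan_id=401: rate_bp >= 1355 → 172
loan_id=402: ELSE → 234
loan_id=403: rate_bp >= 1160 or balance between 73033 and 77534 → 322
loan_id=404: rate_bp >= 314 and balance > 63749 → 10
loan_id=405: rate_bp >= 1355 → 244
loan_id=406: rate_bp >= 518 and status in ('late', 'grace') → 118
loan_id=407: ELSE → 290
loan_id=408: rate_bp >= 1355 → 337
loan_id=409: rate_bp >= 1355 → 188
loan_id=410: rate_bp >= 518 and status in ('late', 'grace') → 96
loan_id=411: ELSE → 246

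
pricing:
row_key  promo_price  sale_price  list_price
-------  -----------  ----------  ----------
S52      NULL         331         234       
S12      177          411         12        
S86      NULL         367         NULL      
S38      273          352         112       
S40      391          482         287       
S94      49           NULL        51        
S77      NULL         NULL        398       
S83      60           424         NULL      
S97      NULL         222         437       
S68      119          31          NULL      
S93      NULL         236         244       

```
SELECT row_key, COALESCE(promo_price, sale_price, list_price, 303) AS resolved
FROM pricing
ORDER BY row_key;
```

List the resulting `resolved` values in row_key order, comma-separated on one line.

row_key=S12: promo_price=177 → 177
row_key=S38: promo_price=273 → 273
row_key=S40: promo_price=391 → 391
row_key=S52: promo_price=NULL, sale_price=331 → 331
row_key=S68: promo_price=119 → 119
row_key=S77: promo_price=NULL, sale_price=NULL, list_price=398 → 398
row_key=S83: promo_price=60 → 60
row_key=S86: promo_price=NULL, sale_price=367 → 367
row_key=S93: promo_price=NULL, sale_price=236 → 236
row_key=S94: promo_price=49 → 49
row_key=S97: promo_price=NULL, sale_price=222 → 222

177, 273, 391, 331, 119, 398, 60, 367, 236, 49, 222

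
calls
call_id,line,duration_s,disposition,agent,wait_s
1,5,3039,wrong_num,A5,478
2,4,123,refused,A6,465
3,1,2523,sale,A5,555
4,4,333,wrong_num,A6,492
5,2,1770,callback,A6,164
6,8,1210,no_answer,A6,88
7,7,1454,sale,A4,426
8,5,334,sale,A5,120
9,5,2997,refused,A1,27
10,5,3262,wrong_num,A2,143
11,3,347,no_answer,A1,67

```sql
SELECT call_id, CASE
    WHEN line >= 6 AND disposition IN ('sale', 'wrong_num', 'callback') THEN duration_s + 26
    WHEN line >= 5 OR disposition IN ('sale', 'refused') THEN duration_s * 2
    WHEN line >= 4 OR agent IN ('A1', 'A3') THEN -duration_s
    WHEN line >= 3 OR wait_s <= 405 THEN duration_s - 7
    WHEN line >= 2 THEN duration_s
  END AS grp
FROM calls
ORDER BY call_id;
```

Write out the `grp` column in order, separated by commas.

call_id=1: line >= 5 OR disposition IN ('sale', 'refused') → 6078
call_id=2: line >= 5 OR disposition IN ('sale', 'refused') → 246
call_id=3: line >= 5 OR disposition IN ('sale', 'refused') → 5046
call_id=4: line >= 4 OR agent IN ('A1', 'A3') → -333
call_id=5: line >= 3 OR wait_s <= 405 → 1763
call_id=6: line >= 5 OR disposition IN ('sale', 'refused') → 2420
call_id=7: line >= 6 AND disposition IN ('sale', 'wrong_num', 'callback') → 1480
call_id=8: line >= 5 OR disposition IN ('sale', 'refused') → 668
call_id=9: line >= 5 OR disposition IN ('sale', 'refused') → 5994
call_id=10: line >= 5 OR disposition IN ('sale', 'refused') → 6524
call_id=11: line >= 4 OR agent IN ('A1', 'A3') → -347

6078, 246, 5046, -333, 1763, 2420, 1480, 668, 5994, 6524, -347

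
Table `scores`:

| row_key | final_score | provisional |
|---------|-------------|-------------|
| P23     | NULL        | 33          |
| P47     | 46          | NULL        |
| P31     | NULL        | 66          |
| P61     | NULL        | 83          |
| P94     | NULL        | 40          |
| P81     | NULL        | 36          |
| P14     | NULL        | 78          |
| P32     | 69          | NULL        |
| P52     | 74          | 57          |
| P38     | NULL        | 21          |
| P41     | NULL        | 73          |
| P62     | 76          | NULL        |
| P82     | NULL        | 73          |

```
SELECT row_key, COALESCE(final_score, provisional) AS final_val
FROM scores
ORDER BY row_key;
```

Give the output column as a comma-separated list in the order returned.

78, 33, 66, 69, 21, 73, 46, 74, 83, 76, 36, 73, 40

row_key=P14: final_score=NULL, provisional=78 → 78
row_key=P23: final_score=NULL, provisional=33 → 33
row_key=P31: final_score=NULL, provisional=66 → 66
row_key=P32: final_score=69 → 69
row_key=P38: final_score=NULL, provisional=21 → 21
row_key=P41: final_score=NULL, provisional=73 → 73
row_key=P47: final_score=46 → 46
row_key=P52: final_score=74 → 74
row_key=P61: final_score=NULL, provisional=83 → 83
row_key=P62: final_score=76 → 76
row_key=P81: final_score=NULL, provisional=36 → 36
row_key=P82: final_score=NULL, provisional=73 → 73
row_key=P94: final_score=NULL, provisional=40 → 40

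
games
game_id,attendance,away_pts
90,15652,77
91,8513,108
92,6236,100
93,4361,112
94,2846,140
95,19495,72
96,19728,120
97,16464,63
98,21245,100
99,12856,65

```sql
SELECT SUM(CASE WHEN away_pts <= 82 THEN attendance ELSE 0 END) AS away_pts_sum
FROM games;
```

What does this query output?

game_id=90: ✓ → 15652
game_id=91: ✗
game_id=92: ✗
game_id=93: ✗
game_id=94: ✗
game_id=95: ✓ → 19495
game_id=96: ✗
game_id=97: ✓ → 16464
game_id=98: ✗
game_id=99: ✓ → 12856
away_pts_sum = 15652 + 19495 + 16464 + 12856 = 64467

64467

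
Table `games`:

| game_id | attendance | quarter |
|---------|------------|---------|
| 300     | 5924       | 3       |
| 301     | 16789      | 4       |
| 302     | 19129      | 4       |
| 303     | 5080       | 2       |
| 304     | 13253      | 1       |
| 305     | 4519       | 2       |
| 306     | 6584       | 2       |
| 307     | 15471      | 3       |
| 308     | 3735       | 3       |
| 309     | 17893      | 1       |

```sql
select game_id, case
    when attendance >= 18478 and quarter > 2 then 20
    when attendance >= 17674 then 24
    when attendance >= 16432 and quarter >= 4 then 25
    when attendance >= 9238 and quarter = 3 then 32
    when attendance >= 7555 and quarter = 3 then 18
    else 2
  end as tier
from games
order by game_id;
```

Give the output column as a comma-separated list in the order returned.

game_id=300: ELSE → 2
game_id=301: attendance >= 16432 and quarter >= 4 → 25
game_id=302: attendance >= 18478 and quarter > 2 → 20
game_id=303: ELSE → 2
game_id=304: ELSE → 2
game_id=305: ELSE → 2
game_id=306: ELSE → 2
game_id=307: attendance >= 9238 and quarter = 3 → 32
game_id=308: ELSE → 2
game_id=309: attendance >= 17674 → 24

2, 25, 20, 2, 2, 2, 2, 32, 2, 24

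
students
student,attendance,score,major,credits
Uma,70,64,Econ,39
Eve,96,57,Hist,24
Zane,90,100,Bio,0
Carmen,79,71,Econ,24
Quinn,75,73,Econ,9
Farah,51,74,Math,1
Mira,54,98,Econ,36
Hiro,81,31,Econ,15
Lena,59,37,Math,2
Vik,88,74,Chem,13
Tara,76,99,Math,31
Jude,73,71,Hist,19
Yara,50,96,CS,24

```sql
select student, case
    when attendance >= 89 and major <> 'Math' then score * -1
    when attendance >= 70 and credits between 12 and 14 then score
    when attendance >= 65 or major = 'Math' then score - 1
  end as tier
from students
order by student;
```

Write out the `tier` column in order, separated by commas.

70, -57, 73, 30, 70, 36, NULL, 72, 98, 63, 74, NULL, -100

student=Carmen: attendance >= 65 or major = 'Math' → 70
student=Eve: attendance >= 89 and major <> 'Math' → -57
student=Farah: attendance >= 65 or major = 'Math' → 73
student=Hiro: attendance >= 65 or major = 'Math' → 30
student=Jude: attendance >= 65 or major = 'Math' → 70
student=Lena: attendance >= 65 or major = 'Math' → 36
student=Mira: (no match → NULL) → NULL
student=Quinn: attendance >= 65 or major = 'Math' → 72
student=Tara: attendance >= 65 or major = 'Math' → 98
student=Uma: attendance >= 65 or major = 'Math' → 63
student=Vik: attendance >= 70 and credits between 12 and 14 → 74
student=Yara: (no match → NULL) → NULL
student=Zane: attendance >= 89 and major <> 'Math' → -100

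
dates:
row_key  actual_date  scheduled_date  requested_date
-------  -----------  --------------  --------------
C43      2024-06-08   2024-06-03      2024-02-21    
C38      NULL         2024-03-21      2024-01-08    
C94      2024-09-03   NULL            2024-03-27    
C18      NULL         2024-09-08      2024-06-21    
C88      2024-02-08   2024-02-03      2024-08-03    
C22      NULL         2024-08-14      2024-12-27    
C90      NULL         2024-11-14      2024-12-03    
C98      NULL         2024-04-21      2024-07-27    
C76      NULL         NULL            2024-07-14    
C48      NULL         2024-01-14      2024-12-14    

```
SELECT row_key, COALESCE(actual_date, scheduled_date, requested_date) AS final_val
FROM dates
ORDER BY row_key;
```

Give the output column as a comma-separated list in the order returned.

row_key=C18: actual_date=NULL, scheduled_date=2024-09-08 → 2024-09-08
row_key=C22: actual_date=NULL, scheduled_date=2024-08-14 → 2024-08-14
row_key=C38: actual_date=NULL, scheduled_date=2024-03-21 → 2024-03-21
row_key=C43: actual_date=2024-06-08 → 2024-06-08
row_key=C48: actual_date=NULL, scheduled_date=2024-01-14 → 2024-01-14
row_key=C76: actual_date=NULL, scheduled_date=NULL, requested_date=2024-07-14 → 2024-07-14
row_key=C88: actual_date=2024-02-08 → 2024-02-08
row_key=C90: actual_date=NULL, scheduled_date=2024-11-14 → 2024-11-14
row_key=C94: actual_date=2024-09-03 → 2024-09-03
row_key=C98: actual_date=NULL, scheduled_date=2024-04-21 → 2024-04-21

2024-09-08, 2024-08-14, 2024-03-21, 2024-06-08, 2024-01-14, 2024-07-14, 2024-02-08, 2024-11-14, 2024-09-03, 2024-04-21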